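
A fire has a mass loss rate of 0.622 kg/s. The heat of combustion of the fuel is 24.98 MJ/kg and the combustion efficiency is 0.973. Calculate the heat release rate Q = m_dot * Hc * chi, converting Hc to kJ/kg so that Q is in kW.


Hc = 24.98 MJ/kg = 24.98 * 1000 kJ/kg = 24980 kJ/kg
Q = 0.622 kg/s * 24980 kJ/kg * 0.973 = 15118 kW

15118 kW


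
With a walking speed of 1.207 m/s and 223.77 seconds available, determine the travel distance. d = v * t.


d = 1.207 * 223.77 = 270.09 m

270.09 m


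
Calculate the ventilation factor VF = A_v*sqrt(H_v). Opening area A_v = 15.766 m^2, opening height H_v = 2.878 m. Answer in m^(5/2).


sqrt(H_v) = 1.6965
VF = 15.766 * 1.6965 = 26.746 m^(5/2)

26.746 m^(5/2)


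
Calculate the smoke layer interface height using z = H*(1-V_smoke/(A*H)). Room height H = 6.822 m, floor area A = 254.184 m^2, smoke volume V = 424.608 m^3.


V/(A*H) = 0.24487
1 - 0.24487 = 0.75513
z = 6.822 * 0.75513 = 5.1515 m

5.1515 m


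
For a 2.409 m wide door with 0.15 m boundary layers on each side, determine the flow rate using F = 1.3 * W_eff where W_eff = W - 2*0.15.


W_eff = 2.409 - 0.30 = 2.109 m
F = 1.3 * 2.109 = 2.7417 persons/s

2.7417 persons/s


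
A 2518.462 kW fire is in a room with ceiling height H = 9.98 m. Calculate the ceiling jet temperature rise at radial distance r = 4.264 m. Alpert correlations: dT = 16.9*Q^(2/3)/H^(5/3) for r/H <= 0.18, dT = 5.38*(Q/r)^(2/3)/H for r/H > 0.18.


r/H = 4.264 / 9.98 = 0.42725
r/H > 0.18, so dT = 5.38*(Q/r)^(2/3)/H
Q/r = 590.63
(Q/r)^(2/3) = 70.396
dT = 5.38 * 70.396 / 9.98 = 37.949 K

37.949 K


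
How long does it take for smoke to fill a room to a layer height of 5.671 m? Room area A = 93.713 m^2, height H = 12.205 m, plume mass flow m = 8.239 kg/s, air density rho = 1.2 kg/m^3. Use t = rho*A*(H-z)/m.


H - z = 6.534 m
t = 1.2 * 93.713 * 6.534 / 8.239 = 89.184 s

89.184 s


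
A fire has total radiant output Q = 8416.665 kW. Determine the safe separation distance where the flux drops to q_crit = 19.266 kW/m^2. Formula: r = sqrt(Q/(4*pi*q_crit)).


4*pi*q_crit = 242.10
Q/(4*pi*q_crit) = 34.765
r = sqrt(34.765) = 5.8962 m

5.8962 m


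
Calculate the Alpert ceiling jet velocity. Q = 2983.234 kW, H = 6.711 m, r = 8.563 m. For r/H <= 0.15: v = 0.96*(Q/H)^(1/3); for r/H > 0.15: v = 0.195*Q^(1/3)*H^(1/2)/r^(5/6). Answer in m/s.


r/H = 8.563 / 6.711 = 1.2760
r/H > 0.15, so v = 0.195*Q^(1/3)*H^(1/2)/r^(5/6)
Q^(1/3) = 14.396
H^(1/2) = 2.5906
r^(5/6) = 5.9867
v = 0.195 * 14.396 * 2.5906 / 5.9867 = 1.2147 m/s

1.2147 m/s


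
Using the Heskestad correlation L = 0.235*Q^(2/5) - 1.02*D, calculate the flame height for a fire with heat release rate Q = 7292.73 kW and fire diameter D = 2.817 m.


Q^(2/5) = 35.088
0.235 * Q^(2/5) = 8.2456
1.02 * D = 2.8733
L = 5.3723 m

5.3723 m


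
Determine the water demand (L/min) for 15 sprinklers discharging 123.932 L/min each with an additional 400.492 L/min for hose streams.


Sprinkler demand = 15 * 123.932 = 1858.98 L/min
Total = 1858.98 + 400.492 = 2259.472 L/min

2259.472 L/min


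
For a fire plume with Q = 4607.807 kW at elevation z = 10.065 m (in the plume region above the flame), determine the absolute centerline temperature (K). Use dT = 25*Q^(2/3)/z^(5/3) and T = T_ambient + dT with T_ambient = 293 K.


Q^(2/3) = 276.90
z^(5/3) = 46.920
dT = 25 * 276.90 / 46.920 = 147.54 K
T = 293 + 147.54 = 440.54 K

440.54 K


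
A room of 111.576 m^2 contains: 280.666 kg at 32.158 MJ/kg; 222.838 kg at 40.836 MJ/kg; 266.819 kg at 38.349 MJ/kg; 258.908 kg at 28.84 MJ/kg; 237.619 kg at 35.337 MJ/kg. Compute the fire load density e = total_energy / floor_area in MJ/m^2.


Total energy = 280.666*32.158 + 222.838*40.836 + 266.819*38.349 + 258.908*28.84 + 237.619*35.337
= 9025.657 + 9099.813 + 10232.24 + 7466.907 + 8396.743
= 44221.36 MJ
e = 44221.36 / 111.576 = 396.33 MJ/m^2

396.33 MJ/m^2


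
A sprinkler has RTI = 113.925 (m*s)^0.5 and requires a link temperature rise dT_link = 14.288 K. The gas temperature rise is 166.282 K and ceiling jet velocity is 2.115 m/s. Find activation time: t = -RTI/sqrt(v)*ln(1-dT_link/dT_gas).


dT_link/dT_gas = 0.085926
ln(1 - 0.085926) = -0.089844
t = -113.925 / sqrt(2.115) * -0.089844 = 7.0381 s

7.0381 s


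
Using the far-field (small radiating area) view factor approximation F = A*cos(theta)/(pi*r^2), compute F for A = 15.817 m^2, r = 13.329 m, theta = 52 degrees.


cos(52 deg) = 0.61566
pi*r^2 = 558.14
F = 15.817 * 0.61566 / 558.14 = 0.017447

0.017447


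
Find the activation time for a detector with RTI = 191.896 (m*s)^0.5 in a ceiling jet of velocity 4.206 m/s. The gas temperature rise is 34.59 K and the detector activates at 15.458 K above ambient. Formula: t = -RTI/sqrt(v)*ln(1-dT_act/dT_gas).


dT_act/dT_gas = 0.44689
ln(1 - 0.44689) = -0.59220
t = -191.896 / sqrt(4.206) * -0.59220 = 55.412 s

55.412 s


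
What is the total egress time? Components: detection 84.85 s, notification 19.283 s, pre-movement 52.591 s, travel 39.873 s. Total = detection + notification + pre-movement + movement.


Total = 84.85 + 19.283 + 52.591 + 39.873 = 196.597 s

196.597 s


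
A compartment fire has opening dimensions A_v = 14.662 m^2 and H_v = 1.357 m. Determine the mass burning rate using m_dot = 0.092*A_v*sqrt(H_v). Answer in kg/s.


sqrt(H_v) = 1.1649
m_dot = 0.092 * 14.662 * 1.1649 = 1.5713 kg/s

1.5713 kg/s


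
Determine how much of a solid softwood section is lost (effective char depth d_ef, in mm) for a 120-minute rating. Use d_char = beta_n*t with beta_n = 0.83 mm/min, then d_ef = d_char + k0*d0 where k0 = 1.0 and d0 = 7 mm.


d_char = 0.83 * 120 = 99.6 mm
d_ef = 99.6 + 1.0*7 = 106.6 mm

106.6 mm


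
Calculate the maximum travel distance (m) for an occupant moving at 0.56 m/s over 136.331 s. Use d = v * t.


d = 0.56 * 136.331 = 76.345 m

76.345 m


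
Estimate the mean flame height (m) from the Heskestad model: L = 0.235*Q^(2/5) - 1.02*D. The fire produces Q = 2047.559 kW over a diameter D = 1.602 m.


Q^(2/5) = 21.110
0.235 * Q^(2/5) = 4.9609
1.02 * D = 1.6340
L = 3.3269 m

3.3269 m


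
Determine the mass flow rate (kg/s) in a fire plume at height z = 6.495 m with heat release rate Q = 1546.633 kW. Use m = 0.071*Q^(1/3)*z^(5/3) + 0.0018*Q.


Q^(1/3) = 11.565
z^(5/3) = 22.610
First term = 0.071 * 11.565 * 22.610 = 18.565
Second term = 0.0018 * 1546.633 = 2.7839
m = 21.349 kg/s

21.349 kg/s


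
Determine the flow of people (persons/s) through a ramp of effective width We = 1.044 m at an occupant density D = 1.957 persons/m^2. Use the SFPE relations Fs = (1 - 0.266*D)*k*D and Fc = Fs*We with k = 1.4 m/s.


1 - 0.266*D = 1 - 0.266*1.957 = 0.47944
Fs = 0.47944 * 1.4 * 1.957 = 1.3136 persons/(s*m)
Fc = 1.3136 * 1.044 = 1.3714 persons/s

1.3714 persons/s


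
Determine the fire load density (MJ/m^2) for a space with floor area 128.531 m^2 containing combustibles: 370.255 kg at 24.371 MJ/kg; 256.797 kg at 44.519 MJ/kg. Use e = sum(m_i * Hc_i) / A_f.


Total energy = 370.255*24.371 + 256.797*44.519
= 9023.485 + 11432.35
= 20455.83 MJ
e = 20455.83 / 128.531 = 159.15 MJ/m^2

159.15 MJ/m^2


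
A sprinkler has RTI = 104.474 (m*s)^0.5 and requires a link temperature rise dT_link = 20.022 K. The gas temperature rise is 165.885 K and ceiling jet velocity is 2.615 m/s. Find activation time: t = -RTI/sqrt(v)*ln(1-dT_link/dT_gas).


dT_link/dT_gas = 0.12070
ln(1 - 0.12070) = -0.12863
t = -104.474 / sqrt(2.615) * -0.12863 = 8.3101 s

8.3101 s


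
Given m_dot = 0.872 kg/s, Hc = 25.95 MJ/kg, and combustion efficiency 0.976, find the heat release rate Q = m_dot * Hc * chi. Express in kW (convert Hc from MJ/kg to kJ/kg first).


Hc = 25.95 MJ/kg = 25.95 * 1000 kJ/kg = 25950 kJ/kg
Q = 0.872 kg/s * 25950 kJ/kg * 0.976 = 22085 kW

22085 kW


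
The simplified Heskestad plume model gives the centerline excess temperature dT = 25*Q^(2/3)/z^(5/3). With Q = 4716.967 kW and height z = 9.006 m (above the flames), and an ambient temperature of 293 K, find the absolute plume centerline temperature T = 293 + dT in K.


Q^(2/3) = 281.26
z^(5/3) = 38.984
dT = 25 * 281.26 / 38.984 = 180.37 K
T = 293 + 180.37 = 473.37 K

473.37 K


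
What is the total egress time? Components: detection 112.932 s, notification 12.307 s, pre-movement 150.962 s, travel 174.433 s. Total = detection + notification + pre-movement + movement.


Total = 112.932 + 12.307 + 150.962 + 174.433 = 450.634 s

450.634 s


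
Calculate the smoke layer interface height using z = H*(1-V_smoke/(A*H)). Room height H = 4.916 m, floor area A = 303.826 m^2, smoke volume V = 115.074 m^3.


V/(A*H) = 0.077044
1 - 0.077044 = 0.92296
z = 4.916 * 0.92296 = 4.5373 m

4.5373 m


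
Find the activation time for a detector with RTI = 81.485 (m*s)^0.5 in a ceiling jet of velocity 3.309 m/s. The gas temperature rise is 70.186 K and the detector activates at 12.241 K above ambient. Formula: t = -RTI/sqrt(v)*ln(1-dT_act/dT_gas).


dT_act/dT_gas = 0.17441
ln(1 - 0.17441) = -0.19165
t = -81.485 / sqrt(3.309) * -0.19165 = 8.5852 s

8.5852 s


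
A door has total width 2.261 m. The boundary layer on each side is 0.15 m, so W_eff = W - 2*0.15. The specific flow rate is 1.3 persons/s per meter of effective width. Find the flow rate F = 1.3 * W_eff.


W_eff = 2.261 - 0.30 = 1.961 m
F = 1.3 * 1.961 = 2.5493 persons/s

2.5493 persons/s


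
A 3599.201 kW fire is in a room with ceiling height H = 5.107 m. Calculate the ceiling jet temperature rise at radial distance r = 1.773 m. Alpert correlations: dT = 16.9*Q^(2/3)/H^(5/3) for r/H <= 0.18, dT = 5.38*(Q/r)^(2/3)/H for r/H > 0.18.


r/H = 1.773 / 5.107 = 0.34717
r/H > 0.18, so dT = 5.38*(Q/r)^(2/3)/H
Q/r = 2030.0
(Q/r)^(2/3) = 160.32
dT = 5.38 * 160.32 / 5.107 = 168.89 K

168.89 K


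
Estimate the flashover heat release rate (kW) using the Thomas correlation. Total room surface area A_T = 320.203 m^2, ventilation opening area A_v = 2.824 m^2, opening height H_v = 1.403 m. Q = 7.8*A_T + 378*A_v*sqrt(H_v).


7.8*A_T = 2497.6
sqrt(H_v) = 1.1845
378*A_v*sqrt(H_v) = 1264.4
Q = 2497.6 + 1264.4 = 3762.0 kW

3762.0 kW


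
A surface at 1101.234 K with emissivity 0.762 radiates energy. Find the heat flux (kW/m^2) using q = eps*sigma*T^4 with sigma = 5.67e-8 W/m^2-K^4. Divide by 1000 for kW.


T^4 = 1.4707e+12
q = 0.762 * 5.67e-8 * 1.4707e+12 / 1000 = 63.541 kW/m^2

63.541 kW/m^2


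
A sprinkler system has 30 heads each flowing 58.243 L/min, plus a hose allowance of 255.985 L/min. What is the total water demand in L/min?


Sprinkler demand = 30 * 58.243 = 1747.29 L/min
Total = 1747.29 + 255.985 = 2003.275 L/min

2003.275 L/min


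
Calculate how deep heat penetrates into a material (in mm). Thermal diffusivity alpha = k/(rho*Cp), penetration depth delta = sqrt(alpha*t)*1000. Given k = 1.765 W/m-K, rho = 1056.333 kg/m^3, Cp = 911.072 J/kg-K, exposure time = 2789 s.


alpha = 1.765 / (1056.333 * 911.072) = 1.8340e-06 m^2/s
alpha * t = 0.0051149
delta = sqrt(0.0051149) * 1000 = 71.519 mm

71.519 mm


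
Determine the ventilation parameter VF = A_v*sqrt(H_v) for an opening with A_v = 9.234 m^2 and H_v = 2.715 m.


sqrt(H_v) = 1.6477
VF = 9.234 * 1.6477 = 15.215 m^(5/2)

15.215 m^(5/2)


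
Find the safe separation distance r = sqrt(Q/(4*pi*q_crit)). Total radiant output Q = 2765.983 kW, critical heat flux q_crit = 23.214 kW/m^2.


4*pi*q_crit = 291.72
Q/(4*pi*q_crit) = 9.4818
r = sqrt(9.4818) = 3.0792 m

3.0792 m


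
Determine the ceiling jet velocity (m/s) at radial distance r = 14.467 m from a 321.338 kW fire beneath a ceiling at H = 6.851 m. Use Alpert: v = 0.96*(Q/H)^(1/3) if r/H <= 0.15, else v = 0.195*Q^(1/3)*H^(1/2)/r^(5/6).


r/H = 14.467 / 6.851 = 2.1117
r/H > 0.15, so v = 0.195*Q^(1/3)*H^(1/2)/r^(5/6)
Q^(1/3) = 6.8494
H^(1/2) = 2.6174
r^(5/6) = 9.2679
v = 0.195 * 6.8494 * 2.6174 / 9.2679 = 0.37721 m/s

0.37721 m/s


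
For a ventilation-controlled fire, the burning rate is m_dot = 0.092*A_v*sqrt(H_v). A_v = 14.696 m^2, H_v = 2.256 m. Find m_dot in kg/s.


sqrt(H_v) = 1.5020
m_dot = 0.092 * 14.696 * 1.5020 = 2.0308 kg/s

2.0308 kg/s


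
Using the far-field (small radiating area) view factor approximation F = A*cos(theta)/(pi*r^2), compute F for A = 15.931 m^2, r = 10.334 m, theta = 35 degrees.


cos(35 deg) = 0.81915
pi*r^2 = 335.50
F = 15.931 * 0.81915 / 335.50 = 0.038897

0.038897


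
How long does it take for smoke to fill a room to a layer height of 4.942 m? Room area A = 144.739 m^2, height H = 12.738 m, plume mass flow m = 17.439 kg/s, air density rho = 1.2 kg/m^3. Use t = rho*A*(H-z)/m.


H - z = 7.796 m
t = 1.2 * 144.739 * 7.796 / 17.439 = 77.646 s

77.646 s


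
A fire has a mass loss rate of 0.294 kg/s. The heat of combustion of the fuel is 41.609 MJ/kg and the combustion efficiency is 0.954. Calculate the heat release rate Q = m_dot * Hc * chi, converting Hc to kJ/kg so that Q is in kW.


Hc = 41.609 MJ/kg = 41.609 * 1000 kJ/kg = 41609 kJ/kg
Q = 0.294 kg/s * 41609 kJ/kg * 0.954 = 11670 kW

11670 kW


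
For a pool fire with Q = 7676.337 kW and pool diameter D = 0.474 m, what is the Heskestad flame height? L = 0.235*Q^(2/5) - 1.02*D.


Q^(2/5) = 35.815
0.235 * Q^(2/5) = 8.4165
1.02 * D = 0.48348
L = 7.9330 m

7.9330 m


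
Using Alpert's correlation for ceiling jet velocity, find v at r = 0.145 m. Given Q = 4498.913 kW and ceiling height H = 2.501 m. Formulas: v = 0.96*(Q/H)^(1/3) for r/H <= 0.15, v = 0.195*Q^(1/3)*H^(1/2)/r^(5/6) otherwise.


r/H = 0.145 / 2.501 = 0.057977
r/H <= 0.15, so v = 0.96*(Q/H)^(1/3)
Q/H = 1798.8
(Q/H)^(1/3) = 12.162
v = 0.96 * 12.162 = 11.675 m/s

11.675 m/s


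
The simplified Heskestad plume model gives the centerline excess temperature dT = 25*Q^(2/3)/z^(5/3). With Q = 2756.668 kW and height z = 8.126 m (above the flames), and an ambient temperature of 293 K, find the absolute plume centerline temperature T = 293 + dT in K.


Q^(2/3) = 196.60
z^(5/3) = 32.844
dT = 25 * 196.60 / 32.844 = 149.65 K
T = 293 + 149.65 = 442.65 K

442.65 K


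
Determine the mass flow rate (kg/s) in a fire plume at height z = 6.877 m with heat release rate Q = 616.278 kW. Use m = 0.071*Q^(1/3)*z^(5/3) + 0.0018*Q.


Q^(1/3) = 8.5099
z^(5/3) = 24.869
First term = 0.071 * 8.5099 * 24.869 = 15.026
Second term = 0.0018 * 616.278 = 1.1093
m = 16.135 kg/s

16.135 kg/s


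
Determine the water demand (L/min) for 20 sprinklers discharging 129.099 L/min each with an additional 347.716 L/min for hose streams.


Sprinkler demand = 20 * 129.099 = 2581.98 L/min
Total = 2581.98 + 347.716 = 2929.696 L/min

2929.696 L/min


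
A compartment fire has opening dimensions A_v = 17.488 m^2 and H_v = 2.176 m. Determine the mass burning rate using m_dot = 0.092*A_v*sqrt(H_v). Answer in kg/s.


sqrt(H_v) = 1.4751
m_dot = 0.092 * 17.488 * 1.4751 = 2.3733 kg/s

2.3733 kg/s


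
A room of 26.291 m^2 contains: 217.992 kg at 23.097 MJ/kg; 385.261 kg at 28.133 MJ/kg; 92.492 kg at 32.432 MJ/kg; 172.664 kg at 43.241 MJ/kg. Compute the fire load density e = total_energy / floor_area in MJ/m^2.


Total energy = 217.992*23.097 + 385.261*28.133 + 92.492*32.432 + 172.664*43.241
= 5034.961 + 10838.55 + 2999.701 + 7466.164
= 26339.37 MJ
e = 26339.37 / 26.291 = 1001.8 MJ/m^2

1001.8 MJ/m^2


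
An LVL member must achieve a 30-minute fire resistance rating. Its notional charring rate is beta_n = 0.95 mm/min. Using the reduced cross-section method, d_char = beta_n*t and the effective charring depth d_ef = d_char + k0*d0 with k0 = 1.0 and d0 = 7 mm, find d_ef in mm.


d_char = 0.95 * 30 = 28.5 mm
d_ef = 28.5 + 1.0*7 = 35.5 mm

35.5 mm


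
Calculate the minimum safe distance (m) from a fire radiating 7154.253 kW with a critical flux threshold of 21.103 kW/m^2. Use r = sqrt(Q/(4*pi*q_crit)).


4*pi*q_crit = 265.19
Q/(4*pi*q_crit) = 26.978
r = sqrt(26.978) = 5.1940 m

5.1940 m


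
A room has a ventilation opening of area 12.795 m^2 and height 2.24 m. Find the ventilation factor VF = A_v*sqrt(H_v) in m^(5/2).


sqrt(H_v) = 1.4967
VF = 12.795 * 1.4967 = 19.150 m^(5/2)

19.150 m^(5/2)


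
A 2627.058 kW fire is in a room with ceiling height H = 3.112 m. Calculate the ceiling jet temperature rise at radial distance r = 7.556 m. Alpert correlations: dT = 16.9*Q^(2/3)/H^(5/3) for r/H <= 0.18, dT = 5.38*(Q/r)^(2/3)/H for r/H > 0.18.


r/H = 7.556 / 3.112 = 2.4280
r/H > 0.18, so dT = 5.38*(Q/r)^(2/3)/H
Q/r = 347.68
(Q/r)^(2/3) = 49.445
dT = 5.38 * 49.445 / 3.112 = 85.479 K

85.479 K


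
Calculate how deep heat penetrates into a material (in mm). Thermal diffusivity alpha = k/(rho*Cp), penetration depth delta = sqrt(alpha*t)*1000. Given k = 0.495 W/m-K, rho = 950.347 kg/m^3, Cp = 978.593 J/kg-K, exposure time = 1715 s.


alpha = 0.495 / (950.347 * 978.593) = 5.3226e-07 m^2/s
alpha * t = 0.00091282
delta = sqrt(0.00091282) * 1000 = 30.213 mm

30.213 mm


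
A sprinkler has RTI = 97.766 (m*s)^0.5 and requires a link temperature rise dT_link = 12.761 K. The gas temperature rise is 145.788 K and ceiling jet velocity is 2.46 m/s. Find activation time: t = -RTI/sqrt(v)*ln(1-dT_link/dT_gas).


dT_link/dT_gas = 0.087531
ln(1 - 0.087531) = -0.091601
t = -97.766 / sqrt(2.46) * -0.091601 = 5.7098 s

5.7098 s


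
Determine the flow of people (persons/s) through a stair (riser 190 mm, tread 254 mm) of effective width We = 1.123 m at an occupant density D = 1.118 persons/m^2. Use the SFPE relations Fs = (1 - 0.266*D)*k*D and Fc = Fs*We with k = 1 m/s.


1 - 0.266*D = 1 - 0.266*1.118 = 0.70261
Fs = 0.70261 * 1 * 1.118 = 0.78552 persons/(s*m)
Fc = 0.78552 * 1.123 = 0.88214 persons/s

0.88214 persons/s


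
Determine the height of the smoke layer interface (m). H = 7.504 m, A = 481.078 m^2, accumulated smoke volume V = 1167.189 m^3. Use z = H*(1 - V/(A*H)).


V/(A*H) = 0.32332
1 - 0.32332 = 0.67668
z = 7.504 * 0.67668 = 5.0778 m

5.0778 m


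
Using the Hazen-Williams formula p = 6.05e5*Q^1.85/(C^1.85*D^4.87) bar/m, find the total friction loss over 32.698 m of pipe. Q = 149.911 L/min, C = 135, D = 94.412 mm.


Q^1.85 = 10600
C^1.85 = 8732.1
D^4.87 = 4.1532e+09
p/m = 0.00017683 bar/m
p_total = 0.00017683 * 32.698 = 0.0057819 bar

0.0057819 bar


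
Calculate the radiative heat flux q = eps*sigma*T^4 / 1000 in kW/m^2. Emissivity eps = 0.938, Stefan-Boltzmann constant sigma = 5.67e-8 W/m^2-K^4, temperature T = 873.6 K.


T^4 = 5.8244e+11
q = 0.938 * 5.67e-8 * 5.8244e+11 / 1000 = 30.977 kW/m^2

30.977 kW/m^2


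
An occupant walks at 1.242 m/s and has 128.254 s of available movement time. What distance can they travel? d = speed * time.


d = 1.242 * 128.254 = 159.29 m

159.29 m


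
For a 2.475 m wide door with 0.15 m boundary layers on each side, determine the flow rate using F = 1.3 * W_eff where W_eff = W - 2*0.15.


W_eff = 2.475 - 0.30 = 2.175 m
F = 1.3 * 2.175 = 2.8275 persons/s

2.8275 persons/s


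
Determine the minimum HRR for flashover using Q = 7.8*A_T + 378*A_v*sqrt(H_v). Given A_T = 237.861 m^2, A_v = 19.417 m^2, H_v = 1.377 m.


7.8*A_T = 1855.3
sqrt(H_v) = 1.1735
378*A_v*sqrt(H_v) = 8612.7
Q = 1855.3 + 8612.7 = 10468 kW

10468 kW


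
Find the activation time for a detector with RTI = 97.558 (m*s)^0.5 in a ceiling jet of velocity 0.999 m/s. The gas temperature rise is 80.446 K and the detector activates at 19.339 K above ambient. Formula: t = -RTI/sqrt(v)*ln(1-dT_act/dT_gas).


dT_act/dT_gas = 0.24040
ln(1 - 0.24040) = -0.27496
t = -97.558 / sqrt(0.999) * -0.27496 = 26.838 s

26.838 s


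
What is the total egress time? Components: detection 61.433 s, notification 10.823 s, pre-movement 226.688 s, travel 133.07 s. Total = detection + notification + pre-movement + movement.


Total = 61.433 + 10.823 + 226.688 + 133.07 = 432.014 s

432.014 s


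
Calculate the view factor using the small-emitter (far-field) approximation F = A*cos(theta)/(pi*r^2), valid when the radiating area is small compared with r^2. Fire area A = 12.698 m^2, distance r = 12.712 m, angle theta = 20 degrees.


cos(20 deg) = 0.93969
pi*r^2 = 507.67
F = 12.698 * 0.93969 / 507.67 = 0.023504

0.023504


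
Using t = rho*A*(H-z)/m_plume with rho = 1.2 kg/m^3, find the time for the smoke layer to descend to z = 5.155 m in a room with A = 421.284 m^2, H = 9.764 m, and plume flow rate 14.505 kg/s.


H - z = 4.609 m
t = 1.2 * 421.284 * 4.609 / 14.505 = 160.64 s

160.64 s


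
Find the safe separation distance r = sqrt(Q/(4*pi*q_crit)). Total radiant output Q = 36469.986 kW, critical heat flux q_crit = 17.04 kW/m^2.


4*pi*q_crit = 214.13
Q/(4*pi*q_crit) = 170.32
r = sqrt(170.32) = 13.051 m

13.051 m


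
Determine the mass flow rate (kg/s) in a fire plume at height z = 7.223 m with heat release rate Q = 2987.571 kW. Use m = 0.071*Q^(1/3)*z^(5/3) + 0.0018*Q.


Q^(1/3) = 14.403
z^(5/3) = 26.990
First term = 0.071 * 14.403 * 26.990 = 27.599
Second term = 0.0018 * 2987.571 = 5.3776
m = 32.977 kg/s

32.977 kg/s


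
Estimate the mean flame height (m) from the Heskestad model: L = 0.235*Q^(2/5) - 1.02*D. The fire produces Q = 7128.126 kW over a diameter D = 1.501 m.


Q^(2/5) = 34.769
0.235 * Q^(2/5) = 8.1707
1.02 * D = 1.5310
L = 6.6397 m

6.6397 m


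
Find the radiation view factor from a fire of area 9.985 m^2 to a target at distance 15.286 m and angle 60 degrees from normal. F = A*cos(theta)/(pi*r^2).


cos(60 deg) = 0.5
pi*r^2 = 734.07
F = 9.985 * 0.5 / 734.07 = 0.0068011

0.0068011


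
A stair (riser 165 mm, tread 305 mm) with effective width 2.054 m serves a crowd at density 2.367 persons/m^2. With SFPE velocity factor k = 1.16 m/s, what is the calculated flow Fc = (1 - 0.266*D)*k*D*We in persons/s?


1 - 0.266*D = 1 - 0.266*2.367 = 0.37038
Fs = 0.37038 * 1.16 * 2.367 = 1.0170 persons/(s*m)
Fc = 1.0170 * 2.054 = 2.0888 persons/s

2.0888 persons/s


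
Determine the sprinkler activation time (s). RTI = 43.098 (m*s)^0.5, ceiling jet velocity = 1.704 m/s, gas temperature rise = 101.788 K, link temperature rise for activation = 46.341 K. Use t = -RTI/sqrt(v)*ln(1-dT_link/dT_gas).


dT_link/dT_gas = 0.45527
ln(1 - 0.45527) = -0.60746
t = -43.098 / sqrt(1.704) * -0.60746 = 20.056 s

20.056 s


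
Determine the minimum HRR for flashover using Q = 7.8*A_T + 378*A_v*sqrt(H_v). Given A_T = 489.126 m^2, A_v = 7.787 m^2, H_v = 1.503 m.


7.8*A_T = 3815.2
sqrt(H_v) = 1.2260
378*A_v*sqrt(H_v) = 3608.6
Q = 3815.2 + 3608.6 = 7423.8 kW

7423.8 kW


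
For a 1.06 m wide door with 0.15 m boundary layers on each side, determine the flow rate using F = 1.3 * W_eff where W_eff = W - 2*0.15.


W_eff = 1.06 - 0.30 = 0.76 m
F = 1.3 * 0.76 = 0.988 persons/s

0.988 persons/s


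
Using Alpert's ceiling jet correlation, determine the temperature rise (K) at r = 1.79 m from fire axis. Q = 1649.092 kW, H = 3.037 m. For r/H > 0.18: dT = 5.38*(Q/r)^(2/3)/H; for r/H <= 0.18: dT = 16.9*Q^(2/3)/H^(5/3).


r/H = 1.79 / 3.037 = 0.58940
r/H > 0.18, so dT = 5.38*(Q/r)^(2/3)/H
Q/r = 921.28
(Q/r)^(2/3) = 94.681
dT = 5.38 * 94.681 / 3.037 = 167.73 K

167.73 K


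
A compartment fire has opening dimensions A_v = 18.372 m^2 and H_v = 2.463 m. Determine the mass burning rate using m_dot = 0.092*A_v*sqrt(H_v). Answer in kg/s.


sqrt(H_v) = 1.5694
m_dot = 0.092 * 18.372 * 1.5694 = 2.6526 kg/s

2.6526 kg/s


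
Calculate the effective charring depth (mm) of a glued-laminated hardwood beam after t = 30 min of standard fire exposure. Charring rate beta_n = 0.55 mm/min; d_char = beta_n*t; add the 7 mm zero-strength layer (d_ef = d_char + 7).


d_char = 0.55 * 30 = 16.5 mm
d_ef = 16.5 + 1.0*7 = 23.5 mm

23.5 mm


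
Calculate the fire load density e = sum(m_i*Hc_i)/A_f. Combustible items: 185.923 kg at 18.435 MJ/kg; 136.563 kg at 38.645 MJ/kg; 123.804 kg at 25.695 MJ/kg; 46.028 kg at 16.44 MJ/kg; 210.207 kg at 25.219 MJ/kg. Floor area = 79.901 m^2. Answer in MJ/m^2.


Total energy = 185.923*18.435 + 136.563*38.645 + 123.804*25.695 + 46.028*16.44 + 210.207*25.219
= 3427.491 + 5277.477 + 3181.144 + 756.7003 + 5301.210
= 17944.02 MJ
e = 17944.02 / 79.901 = 224.58 MJ/m^2

224.58 MJ/m^2


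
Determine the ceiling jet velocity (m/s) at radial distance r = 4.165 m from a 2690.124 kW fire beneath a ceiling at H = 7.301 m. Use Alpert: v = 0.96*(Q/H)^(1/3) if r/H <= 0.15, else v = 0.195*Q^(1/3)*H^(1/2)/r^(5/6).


r/H = 4.165 / 7.301 = 0.57047
r/H > 0.15, so v = 0.195*Q^(1/3)*H^(1/2)/r^(5/6)
Q^(1/3) = 13.908
H^(1/2) = 2.7020
r^(5/6) = 3.2836
v = 0.195 * 13.908 * 2.7020 / 3.2836 = 2.2317 m/s

2.2317 m/s


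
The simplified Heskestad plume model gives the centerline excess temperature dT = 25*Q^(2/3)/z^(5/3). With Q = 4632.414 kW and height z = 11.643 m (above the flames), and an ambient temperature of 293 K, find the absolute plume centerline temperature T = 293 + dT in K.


Q^(2/3) = 277.89
z^(5/3) = 59.810
dT = 25 * 277.89 / 59.810 = 116.15 K
T = 293 + 116.15 = 409.15 K

409.15 K


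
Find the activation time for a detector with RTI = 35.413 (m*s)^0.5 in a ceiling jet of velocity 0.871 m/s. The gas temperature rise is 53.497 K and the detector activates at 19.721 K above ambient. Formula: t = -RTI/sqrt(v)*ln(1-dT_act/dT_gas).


dT_act/dT_gas = 0.36864
ln(1 - 0.36864) = -0.45988
t = -35.413 / sqrt(0.871) * -0.45988 = 17.450 s

17.450 s


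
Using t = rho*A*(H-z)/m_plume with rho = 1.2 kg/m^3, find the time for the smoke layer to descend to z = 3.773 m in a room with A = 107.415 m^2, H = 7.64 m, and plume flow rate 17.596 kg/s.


H - z = 3.867 m
t = 1.2 * 107.415 * 3.867 / 17.596 = 28.327 s

28.327 s


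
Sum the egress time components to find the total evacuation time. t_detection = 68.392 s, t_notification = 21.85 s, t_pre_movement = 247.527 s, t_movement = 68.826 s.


Total = 68.392 + 21.85 + 247.527 + 68.826 = 406.595 s

406.595 s


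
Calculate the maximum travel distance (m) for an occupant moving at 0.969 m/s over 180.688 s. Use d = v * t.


d = 0.969 * 180.688 = 175.09 m

175.09 m


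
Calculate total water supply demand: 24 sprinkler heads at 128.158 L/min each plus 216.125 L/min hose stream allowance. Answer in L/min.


Sprinkler demand = 24 * 128.158 = 3075.792 L/min
Total = 3075.792 + 216.125 = 3291.917 L/min

3291.917 L/min


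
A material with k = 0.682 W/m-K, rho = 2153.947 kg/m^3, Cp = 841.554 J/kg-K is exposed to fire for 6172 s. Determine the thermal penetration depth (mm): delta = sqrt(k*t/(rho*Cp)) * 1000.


alpha = 0.682 / (2153.947 * 841.554) = 3.7624e-07 m^2/s
alpha * t = 0.0023222
delta = sqrt(0.0023222) * 1000 = 48.189 mm

48.189 mm


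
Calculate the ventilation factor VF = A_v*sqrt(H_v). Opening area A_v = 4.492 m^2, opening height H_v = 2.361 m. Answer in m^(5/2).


sqrt(H_v) = 1.5366
VF = 4.492 * 1.5366 = 6.9022 m^(5/2)

6.9022 m^(5/2)


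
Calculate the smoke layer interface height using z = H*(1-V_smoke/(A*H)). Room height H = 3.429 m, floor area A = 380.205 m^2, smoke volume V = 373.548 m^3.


V/(A*H) = 0.28652
1 - 0.28652 = 0.71348
z = 3.429 * 0.71348 = 2.4465 m

2.4465 m


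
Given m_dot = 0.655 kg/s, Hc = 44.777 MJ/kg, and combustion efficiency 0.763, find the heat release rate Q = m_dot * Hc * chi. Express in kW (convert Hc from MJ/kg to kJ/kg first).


Hc = 44.777 MJ/kg = 44.777 * 1000 kJ/kg = 44777 kJ/kg
Q = 0.655 kg/s * 44777 kJ/kg * 0.763 = 22378 kW

22378 kW


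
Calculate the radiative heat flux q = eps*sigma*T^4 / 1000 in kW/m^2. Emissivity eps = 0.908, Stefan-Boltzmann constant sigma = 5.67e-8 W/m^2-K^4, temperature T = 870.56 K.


T^4 = 5.7437e+11
q = 0.908 * 5.67e-8 * 5.7437e+11 / 1000 = 29.571 kW/m^2

29.571 kW/m^2


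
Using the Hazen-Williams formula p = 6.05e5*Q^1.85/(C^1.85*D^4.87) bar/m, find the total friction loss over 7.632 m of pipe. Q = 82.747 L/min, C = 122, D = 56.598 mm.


Q^1.85 = 3530.5
C^1.85 = 7240.5
D^4.87 = 3.4367e+08
p/m = 0.00085840 bar/m
p_total = 0.00085840 * 7.632 = 0.0065513 bar

0.0065513 bar


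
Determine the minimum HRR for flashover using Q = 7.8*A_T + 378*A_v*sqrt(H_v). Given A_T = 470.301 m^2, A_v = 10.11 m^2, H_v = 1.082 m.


7.8*A_T = 3668.3
sqrt(H_v) = 1.0402
378*A_v*sqrt(H_v) = 3975.2
Q = 3668.3 + 3975.2 = 7643.5 kW

7643.5 kW


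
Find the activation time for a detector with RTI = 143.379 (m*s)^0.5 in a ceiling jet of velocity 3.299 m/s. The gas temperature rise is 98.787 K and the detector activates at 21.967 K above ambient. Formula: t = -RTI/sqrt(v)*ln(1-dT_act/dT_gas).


dT_act/dT_gas = 0.22237
ln(1 - 0.22237) = -0.25150
t = -143.379 / sqrt(3.299) * -0.25150 = 19.853 s

19.853 s


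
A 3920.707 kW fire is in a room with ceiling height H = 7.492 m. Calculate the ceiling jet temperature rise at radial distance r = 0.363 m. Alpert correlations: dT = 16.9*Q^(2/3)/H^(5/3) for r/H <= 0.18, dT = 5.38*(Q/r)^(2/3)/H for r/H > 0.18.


r/H = 0.363 / 7.492 = 0.048452
r/H <= 0.18, so dT = 16.9*Q^(2/3)/H^(5/3)
Q^(2/3) = 248.64
H^(5/3) = 28.686
dT = 16.9 * 248.64 / 28.686 = 146.49 K

146.49 K


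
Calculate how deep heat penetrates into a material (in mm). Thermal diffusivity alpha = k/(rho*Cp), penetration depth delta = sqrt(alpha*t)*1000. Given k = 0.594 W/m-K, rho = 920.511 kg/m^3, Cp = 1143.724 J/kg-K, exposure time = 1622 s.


alpha = 0.594 / (920.511 * 1143.724) = 5.6420e-07 m^2/s
alpha * t = 0.00091514
delta = sqrt(0.00091514) * 1000 = 30.251 mm

30.251 mm


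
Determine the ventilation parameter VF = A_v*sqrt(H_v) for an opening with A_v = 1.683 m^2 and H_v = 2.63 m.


sqrt(H_v) = 1.6217
VF = 1.683 * 1.6217 = 2.7294 m^(5/2)

2.7294 m^(5/2)


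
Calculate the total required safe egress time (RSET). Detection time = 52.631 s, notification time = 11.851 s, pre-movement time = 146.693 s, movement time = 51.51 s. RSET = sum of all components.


Total = 52.631 + 11.851 + 146.693 + 51.51 = 262.685 s

262.685 s


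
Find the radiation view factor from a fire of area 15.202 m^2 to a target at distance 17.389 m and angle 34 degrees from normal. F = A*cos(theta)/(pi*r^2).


cos(34 deg) = 0.82904
pi*r^2 = 949.95
F = 15.202 * 0.82904 / 949.95 = 0.013267

0.013267


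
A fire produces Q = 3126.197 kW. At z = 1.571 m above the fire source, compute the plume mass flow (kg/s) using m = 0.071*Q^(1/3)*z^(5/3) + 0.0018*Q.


Q^(1/3) = 14.622
z^(5/3) = 2.1231
First term = 0.071 * 14.622 * 2.1231 = 2.2041
Second term = 0.0018 * 3126.197 = 5.6272
m = 7.8312 kg/s

7.8312 kg/s


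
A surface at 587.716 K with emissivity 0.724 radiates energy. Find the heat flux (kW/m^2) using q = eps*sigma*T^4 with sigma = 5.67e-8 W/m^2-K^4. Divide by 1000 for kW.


T^4 = 1.1931e+11
q = 0.724 * 5.67e-8 * 1.1931e+11 / 1000 = 4.8977 kW/m^2

4.8977 kW/m^2


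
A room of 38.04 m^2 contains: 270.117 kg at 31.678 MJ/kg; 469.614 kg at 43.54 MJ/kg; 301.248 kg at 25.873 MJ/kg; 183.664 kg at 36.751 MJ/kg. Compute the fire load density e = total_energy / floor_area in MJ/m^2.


Total energy = 270.117*31.678 + 469.614*43.54 + 301.248*25.873 + 183.664*36.751
= 8556.766 + 20446.99 + 7794.190 + 6749.836
= 43547.79 MJ
e = 43547.79 / 38.04 = 1144.8 MJ/m^2

1144.8 MJ/m^2


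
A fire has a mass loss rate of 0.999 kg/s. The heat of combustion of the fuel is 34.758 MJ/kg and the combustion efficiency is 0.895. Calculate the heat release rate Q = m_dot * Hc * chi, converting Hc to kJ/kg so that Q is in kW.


Hc = 34.758 MJ/kg = 34.758 * 1000 kJ/kg = 34758 kJ/kg
Q = 0.999 kg/s * 34758 kJ/kg * 0.895 = 31077 kW

31077 kW


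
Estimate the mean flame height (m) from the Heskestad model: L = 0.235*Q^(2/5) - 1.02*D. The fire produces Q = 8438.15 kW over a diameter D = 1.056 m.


Q^(2/5) = 37.196
0.235 * Q^(2/5) = 8.7411
1.02 * D = 1.0771
L = 7.6640 m

7.6640 m


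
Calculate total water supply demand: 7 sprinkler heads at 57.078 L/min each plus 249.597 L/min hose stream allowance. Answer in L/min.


Sprinkler demand = 7 * 57.078 = 399.546 L/min
Total = 399.546 + 249.597 = 649.143 L/min

649.143 L/min


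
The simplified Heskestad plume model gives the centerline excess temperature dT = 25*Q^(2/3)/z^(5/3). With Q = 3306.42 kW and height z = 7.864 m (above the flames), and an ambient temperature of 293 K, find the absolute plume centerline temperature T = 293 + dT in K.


Q^(2/3) = 221.94
z^(5/3) = 31.098
dT = 25 * 221.94 / 31.098 = 178.42 K
T = 293 + 178.42 = 471.42 K

471.42 K


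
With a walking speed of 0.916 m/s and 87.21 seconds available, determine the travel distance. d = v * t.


d = 0.916 * 87.21 = 79.884 m

79.884 m


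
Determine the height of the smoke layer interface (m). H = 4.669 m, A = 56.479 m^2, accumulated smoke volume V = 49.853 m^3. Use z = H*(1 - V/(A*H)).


V/(A*H) = 0.18905
1 - 0.18905 = 0.81095
z = 4.669 * 0.81095 = 3.7863 m

3.7863 m


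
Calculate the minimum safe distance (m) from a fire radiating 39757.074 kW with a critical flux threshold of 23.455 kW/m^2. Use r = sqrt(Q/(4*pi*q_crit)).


4*pi*q_crit = 294.74
Q/(4*pi*q_crit) = 134.89
r = sqrt(134.89) = 11.614 m

11.614 m


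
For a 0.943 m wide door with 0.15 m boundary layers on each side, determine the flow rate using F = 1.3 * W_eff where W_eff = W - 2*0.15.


W_eff = 0.943 - 0.30 = 0.643 m
F = 1.3 * 0.643 = 0.83590 persons/s

0.83590 persons/s


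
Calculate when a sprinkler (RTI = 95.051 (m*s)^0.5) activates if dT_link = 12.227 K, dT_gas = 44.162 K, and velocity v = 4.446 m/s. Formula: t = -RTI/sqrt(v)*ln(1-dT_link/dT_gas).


dT_link/dT_gas = 0.27687
ln(1 - 0.27687) = -0.32416
t = -95.051 / sqrt(4.446) * -0.32416 = 14.613 s

14.613 s


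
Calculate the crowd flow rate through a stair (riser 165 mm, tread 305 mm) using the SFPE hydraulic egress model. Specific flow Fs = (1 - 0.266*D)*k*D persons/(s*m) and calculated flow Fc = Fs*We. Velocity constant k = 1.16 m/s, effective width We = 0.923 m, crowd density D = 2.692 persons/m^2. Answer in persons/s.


1 - 0.266*D = 1 - 0.266*2.692 = 0.28393
Fs = 0.28393 * 1.16 * 2.692 = 0.88663 persons/(s*m)
Fc = 0.88663 * 0.923 = 0.81836 persons/s

0.81836 persons/s


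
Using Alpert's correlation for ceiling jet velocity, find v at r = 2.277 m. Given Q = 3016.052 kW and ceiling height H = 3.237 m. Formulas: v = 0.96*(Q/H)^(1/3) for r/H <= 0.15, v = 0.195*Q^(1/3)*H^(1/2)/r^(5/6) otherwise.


r/H = 2.277 / 3.237 = 0.70343
r/H > 0.15, so v = 0.195*Q^(1/3)*H^(1/2)/r^(5/6)
Q^(1/3) = 14.448
H^(1/2) = 1.7992
r^(5/6) = 1.9852
v = 0.195 * 14.448 * 1.7992 / 1.9852 = 2.5534 m/s

2.5534 m/s


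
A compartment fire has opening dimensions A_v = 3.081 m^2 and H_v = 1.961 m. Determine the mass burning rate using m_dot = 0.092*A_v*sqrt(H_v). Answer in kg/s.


sqrt(H_v) = 1.4004
m_dot = 0.092 * 3.081 * 1.4004 = 0.39693 kg/s

0.39693 kg/s


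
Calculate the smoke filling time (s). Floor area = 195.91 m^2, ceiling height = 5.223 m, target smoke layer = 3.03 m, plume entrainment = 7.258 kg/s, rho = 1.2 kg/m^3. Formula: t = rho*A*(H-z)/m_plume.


H - z = 2.193 m
t = 1.2 * 195.91 * 2.193 / 7.258 = 71.033 s

71.033 s


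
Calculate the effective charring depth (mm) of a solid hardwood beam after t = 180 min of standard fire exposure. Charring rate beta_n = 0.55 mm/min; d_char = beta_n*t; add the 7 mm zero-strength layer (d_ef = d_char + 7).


d_char = 0.55 * 180 = 99 mm
d_ef = 99 + 1.0*7 = 106 mm

106 mm


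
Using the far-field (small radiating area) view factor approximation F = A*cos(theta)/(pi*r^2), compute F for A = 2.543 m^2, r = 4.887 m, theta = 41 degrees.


cos(41 deg) = 0.75471
pi*r^2 = 75.030
F = 2.543 * 0.75471 / 75.030 = 0.025579

0.025579


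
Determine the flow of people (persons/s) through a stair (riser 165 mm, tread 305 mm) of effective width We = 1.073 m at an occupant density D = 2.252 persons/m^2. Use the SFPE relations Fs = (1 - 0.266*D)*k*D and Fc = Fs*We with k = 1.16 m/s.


1 - 0.266*D = 1 - 0.266*2.252 = 0.40097
Fs = 0.40097 * 1.16 * 2.252 = 1.0475 persons/(s*m)
Fc = 1.0475 * 1.073 = 1.1239 persons/s

1.1239 persons/s


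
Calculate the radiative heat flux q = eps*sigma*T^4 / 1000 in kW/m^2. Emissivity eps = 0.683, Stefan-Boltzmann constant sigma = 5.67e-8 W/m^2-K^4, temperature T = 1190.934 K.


T^4 = 2.0116e+12
q = 0.683 * 5.67e-8 * 2.0116e+12 / 1000 = 77.903 kW/m^2

77.903 kW/m^2


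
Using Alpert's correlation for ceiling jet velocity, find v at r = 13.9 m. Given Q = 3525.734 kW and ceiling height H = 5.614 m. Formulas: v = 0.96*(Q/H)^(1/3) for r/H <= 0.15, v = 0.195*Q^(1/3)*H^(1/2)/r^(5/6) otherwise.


r/H = 13.9 / 5.614 = 2.4760
r/H > 0.15, so v = 0.195*Q^(1/3)*H^(1/2)/r^(5/6)
Q^(1/3) = 15.220
H^(1/2) = 2.3694
r^(5/6) = 8.9642
v = 0.195 * 15.220 * 2.3694 / 8.9642 = 0.78447 m/s

0.78447 m/s


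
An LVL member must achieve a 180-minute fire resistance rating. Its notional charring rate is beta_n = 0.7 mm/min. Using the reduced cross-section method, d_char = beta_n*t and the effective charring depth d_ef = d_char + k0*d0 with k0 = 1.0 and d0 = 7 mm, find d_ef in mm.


d_char = 0.7 * 180 = 126 mm
d_ef = 126 + 1.0*7 = 133 mm

133 mm


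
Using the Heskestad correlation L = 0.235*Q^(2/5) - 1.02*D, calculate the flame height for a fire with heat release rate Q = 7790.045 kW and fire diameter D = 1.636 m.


Q^(2/5) = 36.026
0.235 * Q^(2/5) = 8.4661
1.02 * D = 1.6687
L = 6.7974 m

6.7974 m


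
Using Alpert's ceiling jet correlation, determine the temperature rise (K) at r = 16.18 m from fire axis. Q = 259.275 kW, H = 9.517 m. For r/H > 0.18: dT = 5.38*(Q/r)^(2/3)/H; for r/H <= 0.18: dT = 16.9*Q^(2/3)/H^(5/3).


r/H = 16.18 / 9.517 = 1.7001
r/H > 0.18, so dT = 5.38*(Q/r)^(2/3)/H
Q/r = 16.024
(Q/r)^(2/3) = 6.3561
dT = 5.38 * 6.3561 / 9.517 = 3.5931 K

3.5931 K


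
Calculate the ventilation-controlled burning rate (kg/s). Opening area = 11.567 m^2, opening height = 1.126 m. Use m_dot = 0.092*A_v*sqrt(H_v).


sqrt(H_v) = 1.0611
m_dot = 0.092 * 11.567 * 1.0611 = 1.1292 kg/s

1.1292 kg/s


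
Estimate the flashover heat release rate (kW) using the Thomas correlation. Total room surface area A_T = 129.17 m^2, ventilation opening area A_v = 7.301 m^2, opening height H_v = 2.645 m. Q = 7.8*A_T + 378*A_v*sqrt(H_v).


7.8*A_T = 1007.526
sqrt(H_v) = 1.6263
378*A_v*sqrt(H_v) = 4488.4
Q = 1007.526 + 4488.4 = 5495.9 kW

5495.9 kW


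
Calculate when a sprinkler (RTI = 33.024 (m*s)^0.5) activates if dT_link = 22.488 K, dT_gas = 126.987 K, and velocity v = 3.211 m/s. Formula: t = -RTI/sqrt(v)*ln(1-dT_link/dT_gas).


dT_link/dT_gas = 0.17709
ln(1 - 0.17709) = -0.19491
t = -33.024 / sqrt(3.211) * -0.19491 = 3.5920 s

3.5920 s


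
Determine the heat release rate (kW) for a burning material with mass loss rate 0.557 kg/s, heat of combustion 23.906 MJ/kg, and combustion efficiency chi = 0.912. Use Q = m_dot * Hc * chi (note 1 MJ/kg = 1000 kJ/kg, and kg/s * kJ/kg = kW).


Hc = 23.906 MJ/kg = 23.906 * 1000 kJ/kg = 23906 kJ/kg
Q = 0.557 kg/s * 23906 kJ/kg * 0.912 = 12144 kW

12144 kW


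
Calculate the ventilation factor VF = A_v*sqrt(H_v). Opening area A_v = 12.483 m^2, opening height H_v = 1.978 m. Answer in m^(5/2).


sqrt(H_v) = 1.4064
VF = 12.483 * 1.4064 = 17.556 m^(5/2)

17.556 m^(5/2)


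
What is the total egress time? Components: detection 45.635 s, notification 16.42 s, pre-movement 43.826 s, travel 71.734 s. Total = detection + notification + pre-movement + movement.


Total = 45.635 + 16.42 + 43.826 + 71.734 = 177.615 s

177.615 s


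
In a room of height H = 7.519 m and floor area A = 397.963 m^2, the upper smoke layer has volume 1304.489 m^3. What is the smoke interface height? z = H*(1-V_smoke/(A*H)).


V/(A*H) = 0.43595
1 - 0.43595 = 0.56405
z = 7.519 * 0.56405 = 4.2411 m

4.2411 m


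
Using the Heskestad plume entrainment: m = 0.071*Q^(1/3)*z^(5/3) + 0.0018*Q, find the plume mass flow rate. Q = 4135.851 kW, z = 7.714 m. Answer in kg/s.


Q^(1/3) = 16.052
z^(5/3) = 30.116
First term = 0.071 * 16.052 * 30.116 = 34.323
Second term = 0.0018 * 4135.851 = 7.4445
m = 41.767 kg/s

41.767 kg/s


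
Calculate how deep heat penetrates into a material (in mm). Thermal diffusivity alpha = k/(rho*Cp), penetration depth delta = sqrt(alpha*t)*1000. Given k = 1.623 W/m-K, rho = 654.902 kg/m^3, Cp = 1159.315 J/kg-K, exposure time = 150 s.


alpha = 1.623 / (654.902 * 1159.315) = 2.1377e-06 m^2/s
alpha * t = 0.00032065
delta = sqrt(0.00032065) * 1000 = 17.907 mm

17.907 mm
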